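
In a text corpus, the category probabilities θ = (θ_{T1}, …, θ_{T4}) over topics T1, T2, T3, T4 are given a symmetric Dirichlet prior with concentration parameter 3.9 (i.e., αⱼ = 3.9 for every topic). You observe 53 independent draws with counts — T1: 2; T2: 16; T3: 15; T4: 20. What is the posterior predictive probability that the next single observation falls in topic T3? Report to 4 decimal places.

The Dirichlet prior is conjugate to the Multinomial likelihood: each posterior αⱼ = prior αⱼ + observed count nⱼ.
Posterior concentration: (5.9, 19.9, 18.9, 23.9), total = 68.6.
P(next = T3 | data) = α_{T3}/Σα = 0.2755.

0.2755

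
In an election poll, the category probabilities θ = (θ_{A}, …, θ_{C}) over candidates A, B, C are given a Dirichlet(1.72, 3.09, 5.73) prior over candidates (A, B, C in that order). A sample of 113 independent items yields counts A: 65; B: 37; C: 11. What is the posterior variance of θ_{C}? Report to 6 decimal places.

0.000940

The Dirichlet prior is conjugate to the Multinomial likelihood: each posterior αⱼ = prior αⱼ + observed count nⱼ.
Posterior concentration: (66.72, 40.09, 16.73), total = 123.54.
Var[θ_j] = α_j(Σα−α_j)/((Σα)²(Σα+1)) = 16.73·106.81/(123.54²·124.54) = 0.000940.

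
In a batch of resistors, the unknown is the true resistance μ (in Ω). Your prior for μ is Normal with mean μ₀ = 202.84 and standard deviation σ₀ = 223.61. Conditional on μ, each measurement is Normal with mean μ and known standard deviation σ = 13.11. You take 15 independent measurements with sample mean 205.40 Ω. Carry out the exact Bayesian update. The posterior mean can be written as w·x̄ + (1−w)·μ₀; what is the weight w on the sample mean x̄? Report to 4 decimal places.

For Normal data with known variance σ², a Normal(μ₀, σ₀²) prior on μ is conjugate. Posterior precision = 1/σ₀² + n/σ²; posterior mean is the precision-weighted average of μ₀ and x̄.
σ₀² = 223.61² = 50001.4321, σ² = 13.11² = 171.8721. Prior precision 1/σ₀² = 1/50001.4321; data precision n/σ² = 15/171.8721.
w = (n/σ²)/(1/σ₀² + n/σ²) = n·σ₀²/(σ² + n·σ₀²) = 15·50001.4321/(171.8721 + 15·50001.4321) = 750021.4815/750193.3536 = 0.9998.

0.9998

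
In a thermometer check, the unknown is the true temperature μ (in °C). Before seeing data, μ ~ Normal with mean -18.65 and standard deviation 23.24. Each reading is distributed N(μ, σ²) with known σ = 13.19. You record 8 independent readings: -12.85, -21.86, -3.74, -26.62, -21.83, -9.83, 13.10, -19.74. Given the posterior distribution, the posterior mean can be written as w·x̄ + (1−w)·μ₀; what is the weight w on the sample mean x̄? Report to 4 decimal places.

For Normal data with known variance σ², a Normal(μ₀, σ₀²) prior on μ is conjugate. Posterior precision = 1/σ₀² + n/σ²; posterior mean is the precision-weighted average of μ₀ and x̄.
σ₀² = 23.24² = 540.0976, σ² = 13.19² = 173.9761. Prior precision 1/σ₀² = 1/540.0976; data precision n/σ² = 8/173.9761.
w = (n/σ²)/(1/σ₀² + n/σ²) = n·σ₀²/(σ² + n·σ₀²) = 8·540.0976/(173.9761 + 8·540.0976) = 4320.7808/4494.7569 = 0.9613.

0.9613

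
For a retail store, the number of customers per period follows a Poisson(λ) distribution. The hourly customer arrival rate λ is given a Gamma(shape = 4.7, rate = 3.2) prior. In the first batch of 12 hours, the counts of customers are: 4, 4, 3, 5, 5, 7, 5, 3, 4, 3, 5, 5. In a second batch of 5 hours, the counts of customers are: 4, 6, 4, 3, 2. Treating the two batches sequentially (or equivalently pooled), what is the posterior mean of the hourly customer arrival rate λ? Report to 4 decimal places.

With a Gamma(shape α, rate β) prior, the Poisson likelihood is conjugate: the posterior is Gamma(α + ΣXᵢ, β + n).
Batch 1: sum of counts S = 53 over n = 12 hours.
After batch 1: Gamma(α+S, β+n) = Gamma(4.7+53, 3.2+12) = Gamma(57.7, 15.2).
Batch 2: sum of counts S = 19 over n = 5 hours.
After batch 2: Gamma(α+S, β+n) = Gamma(57.7+19, 15.2+5) = Gamma(76.7, 20.2).
Posterior mean = α/β = 76.7/20.2 = 3.7970.

3.7970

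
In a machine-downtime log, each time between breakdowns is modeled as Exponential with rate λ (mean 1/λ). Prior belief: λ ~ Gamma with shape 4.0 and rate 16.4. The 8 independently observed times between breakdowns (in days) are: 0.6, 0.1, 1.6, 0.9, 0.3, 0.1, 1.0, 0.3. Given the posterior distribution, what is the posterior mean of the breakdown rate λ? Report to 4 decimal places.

With a Gamma(shape α, rate β) prior on the exponential rate λ, the posterior after n observations with total T = Σxᵢ is Gamma(α+n, β+T).
Sum of observations T = 4.9 days; n = 8.
Posterior: Gamma(4.0+8, 16.4+4.9) = Gamma(12.0, 21.3).
Posterior mean of λ = α/β = 12.0/21.3 = 0.5634.

0.5634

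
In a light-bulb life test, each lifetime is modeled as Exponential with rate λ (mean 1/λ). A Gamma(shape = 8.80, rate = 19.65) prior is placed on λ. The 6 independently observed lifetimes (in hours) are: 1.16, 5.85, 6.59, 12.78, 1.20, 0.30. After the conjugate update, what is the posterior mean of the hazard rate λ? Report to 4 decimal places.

0.3114

With a Gamma(shape α, rate β) prior on the exponential rate λ, the posterior after n observations with total T = Σxᵢ is Gamma(α+n, β+T).
Sum of observations T = 27.88 hours; n = 6.
Posterior: Gamma(8.80+6, 19.65+27.88) = Gamma(14.80, 47.53).
Posterior mean of λ = α/β = 14.80/47.53 = 0.3114.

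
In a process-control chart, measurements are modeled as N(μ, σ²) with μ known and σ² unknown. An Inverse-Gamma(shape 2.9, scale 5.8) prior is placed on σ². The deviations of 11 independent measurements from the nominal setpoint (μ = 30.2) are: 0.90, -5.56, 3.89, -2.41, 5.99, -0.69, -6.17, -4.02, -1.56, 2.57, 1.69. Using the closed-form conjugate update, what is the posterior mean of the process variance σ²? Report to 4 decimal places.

With known mean μ and an Inverse-Gamma(α, β) prior on σ², the Normal likelihood is conjugate: posterior is Inv-Gamma(α + n/2, β + Σ(xᵢ−μ)²/2).
Σ(xᵢ−μ)² = (0.90)² + (-5.56)² + (3.89)² + (-2.41)² + (5.99)² + (-0.69)² + (-6.17)² + (-4.02)² + (-1.56)² + (2.57)² + (1.69)² = 155.1439.
Posterior: Inv-Gamma(2.9 + 11/2, 5.8 + 155.1439/2) = Inv-Gamma(8.40, 83.37195).
E[σ²|data] = β/(α−1) = 83.37195/7.40 = 11.2665.

11.2665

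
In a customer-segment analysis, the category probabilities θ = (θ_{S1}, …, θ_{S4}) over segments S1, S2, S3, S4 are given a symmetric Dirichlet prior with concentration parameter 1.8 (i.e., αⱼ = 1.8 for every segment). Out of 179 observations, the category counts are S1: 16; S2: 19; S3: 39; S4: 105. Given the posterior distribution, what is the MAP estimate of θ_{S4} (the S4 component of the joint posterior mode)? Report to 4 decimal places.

0.5807

The Dirichlet prior is conjugate to the Multinomial likelihood: each posterior αⱼ = prior αⱼ + observed count nⱼ.
Posterior concentration: (17.8, 20.8, 40.8, 106.8), total = 186.2.
Joint mode component: (α_{S4}−1)/(Σα−K) = 105.8/182.2 = 0.5807.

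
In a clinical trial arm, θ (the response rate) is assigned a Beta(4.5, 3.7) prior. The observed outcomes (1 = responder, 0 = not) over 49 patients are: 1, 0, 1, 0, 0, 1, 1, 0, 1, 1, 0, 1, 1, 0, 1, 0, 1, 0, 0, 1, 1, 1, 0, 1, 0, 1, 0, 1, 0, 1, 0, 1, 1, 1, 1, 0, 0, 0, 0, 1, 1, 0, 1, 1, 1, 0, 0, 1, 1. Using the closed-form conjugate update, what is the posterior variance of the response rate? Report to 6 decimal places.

0.004216

The Beta prior is conjugate to a Binomial/Bernoulli likelihood; the update adds successes to α and failures to β.
Posterior: Beta(α+k, β+n−k) = Beta(4.5+28, 3.7+21) = Beta(32.5, 24.7).
Var = αβ/((α+β)²(α+β+1)) = 32.5·24.7/(57.2²·58.2) = 0.004216.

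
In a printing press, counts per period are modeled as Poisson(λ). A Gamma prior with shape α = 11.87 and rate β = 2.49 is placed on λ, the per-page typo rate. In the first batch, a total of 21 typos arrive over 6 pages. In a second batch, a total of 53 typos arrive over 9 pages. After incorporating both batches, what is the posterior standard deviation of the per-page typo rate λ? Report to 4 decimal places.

0.5298

With a Gamma(shape α, rate β) prior, the Poisson likelihood is conjugate: the posterior is Gamma(α + ΣXᵢ, β + n).
After batch 1: Gamma(α+S, β+n) = Gamma(11.87+21, 2.49+6) = Gamma(32.87, 8.49).
After batch 2: Gamma(α+S, β+n) = Gamma(32.87+53, 8.49+9) = Gamma(85.87, 17.49).
SD = √α/β = √85.87/17.49 = 0.5298.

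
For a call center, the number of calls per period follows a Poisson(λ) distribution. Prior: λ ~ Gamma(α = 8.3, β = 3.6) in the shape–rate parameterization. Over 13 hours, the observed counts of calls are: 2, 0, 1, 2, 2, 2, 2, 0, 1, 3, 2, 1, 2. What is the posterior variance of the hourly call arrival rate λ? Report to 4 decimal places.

With a Gamma(shape α, rate β) prior, the Poisson likelihood is conjugate: the posterior is Gamma(α + ΣXᵢ, β + n).
Sum of counts S = 20 over n = 13 hours.
Posterior: Gamma(α+S, β+n) = Gamma(8.3+20, 3.6+13) = Gamma(28.3, 16.6).
Var = α/β² = 28.3/16.6² = 0.1027.

0.1027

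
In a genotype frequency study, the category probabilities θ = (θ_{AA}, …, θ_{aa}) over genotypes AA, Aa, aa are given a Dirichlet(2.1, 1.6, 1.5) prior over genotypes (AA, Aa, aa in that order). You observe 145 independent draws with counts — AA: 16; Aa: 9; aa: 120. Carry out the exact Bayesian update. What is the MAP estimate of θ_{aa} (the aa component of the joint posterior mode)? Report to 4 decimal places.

0.8186

The Dirichlet prior is conjugate to the Multinomial likelihood: each posterior αⱼ = prior αⱼ + observed count nⱼ.
Posterior concentration: (18.1, 10.6, 121.5), total = 150.2.
Joint mode component: (α_{aa}−1)/(Σα−K) = 120.5/147.2 = 0.8186.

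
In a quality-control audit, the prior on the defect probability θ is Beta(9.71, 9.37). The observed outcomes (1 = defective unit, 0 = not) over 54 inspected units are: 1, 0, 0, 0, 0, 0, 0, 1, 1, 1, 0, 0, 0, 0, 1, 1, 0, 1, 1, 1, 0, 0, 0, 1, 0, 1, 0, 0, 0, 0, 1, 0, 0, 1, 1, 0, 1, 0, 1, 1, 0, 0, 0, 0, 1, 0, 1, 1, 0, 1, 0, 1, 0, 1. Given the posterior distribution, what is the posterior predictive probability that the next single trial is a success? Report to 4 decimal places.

0.4476

The Beta prior is conjugate to a Binomial/Bernoulli likelihood; the update adds successes to α and failures to β.
Posterior: Beta(α+k, β+n−k) = Beta(9.71+23, 9.37+31) = Beta(32.71, 40.37).
For a single future Bernoulli trial, P(success | data) = α/(α+β) = 0.4476.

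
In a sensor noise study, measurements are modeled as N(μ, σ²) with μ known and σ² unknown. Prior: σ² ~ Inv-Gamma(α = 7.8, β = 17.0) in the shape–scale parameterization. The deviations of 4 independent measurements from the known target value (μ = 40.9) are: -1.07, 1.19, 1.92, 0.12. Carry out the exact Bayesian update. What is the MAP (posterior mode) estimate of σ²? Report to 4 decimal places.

1.8640

With known mean μ and an Inverse-Gamma(α, β) prior on σ², the Normal likelihood is conjugate: posterior is Inv-Gamma(α + n/2, β + Σ(xᵢ−μ)²/2).
Σ(xᵢ−μ)² = (-1.07)² + (1.19)² + (1.92)² + (0.12)² = 6.2618.
Posterior: Inv-Gamma(7.8 + 4/2, 17.0 + 6.2618/2) = Inv-Gamma(9.80, 20.13090).
Mode = β/(α+1) = 20.13090/10.80 = 1.8640.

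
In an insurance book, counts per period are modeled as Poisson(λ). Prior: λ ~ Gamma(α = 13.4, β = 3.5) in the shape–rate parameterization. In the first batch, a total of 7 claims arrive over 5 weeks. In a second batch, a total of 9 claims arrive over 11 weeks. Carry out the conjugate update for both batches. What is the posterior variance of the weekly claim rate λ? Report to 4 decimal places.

0.0773

With a Gamma(shape α, rate β) prior, the Poisson likelihood is conjugate: the posterior is Gamma(α + ΣXᵢ, β + n).
After batch 1: Gamma(α+S, β+n) = Gamma(13.4+7, 3.5+5) = Gamma(20.4, 8.5).
After batch 2: Gamma(α+S, β+n) = Gamma(20.4+9, 8.5+11) = Gamma(29.4, 19.5).
Var = α/β² = 29.4/19.5² = 0.0773.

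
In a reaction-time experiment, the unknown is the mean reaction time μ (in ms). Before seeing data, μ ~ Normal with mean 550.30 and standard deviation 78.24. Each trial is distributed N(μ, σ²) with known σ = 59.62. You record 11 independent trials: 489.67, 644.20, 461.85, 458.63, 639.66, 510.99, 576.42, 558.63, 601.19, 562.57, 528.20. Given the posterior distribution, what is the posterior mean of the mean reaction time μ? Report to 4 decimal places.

548.4616

For Normal data with known variance σ², a Normal(μ₀, σ₀²) prior on μ is conjugate. Posterior precision = 1/σ₀² + n/σ²; posterior mean is the precision-weighted average of μ₀ and x̄.
Σxᵢ = 489.67 + 644.20 + 461.85 + 458.63 + 639.66 + 510.99 + 576.42 + 558.63 + 601.19 + 562.57 + 528.20 = 6032.01, so n·x̄ = 6032.01.
σ₀² = 78.24² = 6121.4976, σ² = 59.62² = 3554.5444; σ² + n·σ₀² = 3554.5444 + 11·6121.4976 = 70891.018.
Posterior mean = (μ₀/σ₀² + n·x̄/σ²)/(1/σ₀² + n/σ²) = (σ²·μ₀ + σ₀²·n·x̄)/(σ² + n·σ₀²) = (3554.5444·550.30 + 6121.4976·6032.01)/70891.018 = 38881000.521496/70891.018 = 548.4616.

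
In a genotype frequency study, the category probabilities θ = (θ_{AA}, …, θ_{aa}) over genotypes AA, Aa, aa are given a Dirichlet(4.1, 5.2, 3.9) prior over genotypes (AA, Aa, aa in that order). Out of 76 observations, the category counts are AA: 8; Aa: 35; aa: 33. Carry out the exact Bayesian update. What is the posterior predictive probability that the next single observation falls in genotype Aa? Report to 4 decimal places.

The Dirichlet prior is conjugate to the Multinomial likelihood: each posterior αⱼ = prior αⱼ + observed count nⱼ.
Posterior concentration: (12.1, 40.2, 36.9), total = 89.2.
P(next = Aa | data) = α_{Aa}/Σα = 0.4507.

0.4507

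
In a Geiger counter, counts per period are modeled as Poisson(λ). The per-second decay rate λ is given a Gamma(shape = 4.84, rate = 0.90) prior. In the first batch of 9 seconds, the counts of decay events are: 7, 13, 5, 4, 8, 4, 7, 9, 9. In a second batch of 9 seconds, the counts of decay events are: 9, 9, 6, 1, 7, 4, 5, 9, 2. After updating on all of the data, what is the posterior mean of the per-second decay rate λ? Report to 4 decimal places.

With a Gamma(shape α, rate β) prior, the Poisson likelihood is conjugate: the posterior is Gamma(α + ΣXᵢ, β + n).
Batch 1: sum of counts S = 66 over n = 9 seconds.
After batch 1: Gamma(α+S, β+n) = Gamma(4.84+66, 0.90+9) = Gamma(70.84, 9.90).
Batch 2: sum of counts S = 52 over n = 9 seconds.
After batch 2: Gamma(α+S, β+n) = Gamma(70.84+52, 9.90+9) = Gamma(122.84, 18.90).
Posterior mean = α/β = 122.84/18.90 = 6.4995.

6.4995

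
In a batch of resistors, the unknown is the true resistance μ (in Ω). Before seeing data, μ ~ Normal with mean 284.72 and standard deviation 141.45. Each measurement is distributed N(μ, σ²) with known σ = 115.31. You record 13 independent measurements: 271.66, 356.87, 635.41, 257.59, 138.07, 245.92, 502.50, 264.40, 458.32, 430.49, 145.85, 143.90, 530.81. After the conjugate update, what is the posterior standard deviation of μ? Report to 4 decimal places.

31.1939

For Normal data with known variance σ², a Normal(μ₀, σ₀²) prior on μ is conjugate. Posterior precision = 1/σ₀² + n/σ²; posterior mean is the precision-weighted average of μ₀ and x̄.
σ₀² = 141.45² = 20008.1025, σ² = 115.31² = 13296.3961; σ² + n·σ₀² = 13296.3961 + 13·20008.1025 = 273401.7286.
Posterior precision = 1/σ₀² + n/σ² = 1/20008.1025 + 13/13296.3961 = (σ² + n·σ₀²)/(σ₀²σ²) = 273401.7286/(20008.1025·13296.3961); posterior variance σₙ² = σ₀²σ²/(σ² + n·σ₀²) = 20008.1025·13296.3961/273401.7286 = 973.057696.
Posterior SD = √σₙ² = √(20008.1025·13296.3961/273401.7286) = 31.1939.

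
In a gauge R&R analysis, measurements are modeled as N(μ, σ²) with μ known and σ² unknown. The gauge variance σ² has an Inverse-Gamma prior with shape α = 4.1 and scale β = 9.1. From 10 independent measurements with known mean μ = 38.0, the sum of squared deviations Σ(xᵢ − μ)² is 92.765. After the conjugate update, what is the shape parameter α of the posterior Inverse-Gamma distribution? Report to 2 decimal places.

9.10

With known mean μ and an Inverse-Gamma(α, β) prior on σ², the Normal likelihood is conjugate: posterior is Inv-Gamma(α + n/2, β + Σ(xᵢ−μ)²/2).
Posterior: Inv-Gamma(4.1 + 10/2, 9.1 + 92.765/2) = Inv-Gamma(9.10, 55.4825).
Posterior α = 9.10.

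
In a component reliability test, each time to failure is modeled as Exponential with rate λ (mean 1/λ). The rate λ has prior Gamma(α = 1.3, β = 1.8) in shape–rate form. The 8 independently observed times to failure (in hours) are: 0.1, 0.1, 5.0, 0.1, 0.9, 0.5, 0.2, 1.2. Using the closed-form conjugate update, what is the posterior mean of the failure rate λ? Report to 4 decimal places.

0.9394

With a Gamma(shape α, rate β) prior on the exponential rate λ, the posterior after n observations with total T = Σxᵢ is Gamma(α+n, β+T).
Sum of observations T = 8.1 hours; n = 8.
Posterior: Gamma(1.3+8, 1.8+8.1) = Gamma(9.3, 9.9).
Posterior mean of λ = α/β = 9.3/9.9 = 0.9394.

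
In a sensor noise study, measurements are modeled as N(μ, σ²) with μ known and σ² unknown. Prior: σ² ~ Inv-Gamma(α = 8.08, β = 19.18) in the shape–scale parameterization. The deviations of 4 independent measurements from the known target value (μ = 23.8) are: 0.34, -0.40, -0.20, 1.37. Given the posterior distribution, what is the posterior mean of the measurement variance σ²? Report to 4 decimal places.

With known mean μ and an Inverse-Gamma(α, β) prior on σ², the Normal likelihood is conjugate: posterior is Inv-Gamma(α + n/2, β + Σ(xᵢ−μ)²/2).
Σ(xᵢ−μ)² = (0.34)² + (-0.40)² + (-0.20)² + (1.37)² = 2.1925.
Posterior: Inv-Gamma(8.08 + 4/2, 19.18 + 2.1925/2) = Inv-Gamma(10.08, 20.27625).
E[σ²|data] = β/(α−1) = 20.27625/9.08 = 2.2331.

2.2331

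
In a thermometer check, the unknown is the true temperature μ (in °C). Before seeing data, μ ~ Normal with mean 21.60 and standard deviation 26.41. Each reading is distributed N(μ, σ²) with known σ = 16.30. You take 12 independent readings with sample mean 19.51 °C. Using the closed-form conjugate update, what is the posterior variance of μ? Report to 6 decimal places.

For Normal data with known variance σ², a Normal(μ₀, σ₀²) prior on μ is conjugate. Posterior precision = 1/σ₀² + n/σ²; posterior mean is the precision-weighted average of μ₀ and x̄.
σ₀² = 26.41² = 697.4881, σ² = 16.30² = 265.69; σ² + n·σ₀² = 265.69 + 12·697.4881 = 8635.5472.
Posterior precision = 1/σ₀² + n/σ² = 1/697.4881 + 12/265.69 = (σ² + n·σ₀²)/(σ₀²σ²) = 8635.5472/(697.4881·265.69); posterior variance σₙ² = σ₀²σ²/(σ² + n·σ₀²) = 697.4881·265.69/8635.5472 = 21.459626.

21.459626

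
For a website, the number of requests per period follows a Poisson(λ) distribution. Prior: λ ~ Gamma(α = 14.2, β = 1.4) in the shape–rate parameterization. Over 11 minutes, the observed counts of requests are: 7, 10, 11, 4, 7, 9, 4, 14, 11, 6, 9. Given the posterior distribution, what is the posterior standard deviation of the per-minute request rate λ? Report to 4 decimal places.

With a Gamma(shape α, rate β) prior, the Poisson likelihood is conjugate: the posterior is Gamma(α + ΣXᵢ, β + n).
Sum of counts S = 92 over n = 11 minutes.
Posterior: Gamma(α+S, β+n) = Gamma(14.2+92, 1.4+11) = Gamma(106.2, 12.4).
SD = √α/β = √106.2/12.4 = 0.8311.

0.8311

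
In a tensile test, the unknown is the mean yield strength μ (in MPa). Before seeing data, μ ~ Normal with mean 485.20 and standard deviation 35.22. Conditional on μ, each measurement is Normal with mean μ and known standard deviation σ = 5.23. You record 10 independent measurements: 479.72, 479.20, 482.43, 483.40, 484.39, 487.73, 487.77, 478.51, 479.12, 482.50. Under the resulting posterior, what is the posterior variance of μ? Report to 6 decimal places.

For Normal data with known variance σ², a Normal(μ₀, σ₀²) prior on μ is conjugate. Posterior precision = 1/σ₀² + n/σ²; posterior mean is the precision-weighted average of μ₀ and x̄.
σ₀² = 35.22² = 1240.4484, σ² = 5.23² = 27.3529; σ² + n·σ₀² = 27.3529 + 10·1240.4484 = 12431.8369.
Posterior precision = 1/σ₀² + n/σ² = 1/1240.4484 + 10/27.3529 = (σ² + n·σ₀²)/(σ₀²σ²) = 12431.8369/(1240.4484·27.3529); posterior variance σₙ² = σ₀²σ²/(σ² + n·σ₀²) = 1240.4484·27.3529/12431.8369 = 2.729272.

2.729272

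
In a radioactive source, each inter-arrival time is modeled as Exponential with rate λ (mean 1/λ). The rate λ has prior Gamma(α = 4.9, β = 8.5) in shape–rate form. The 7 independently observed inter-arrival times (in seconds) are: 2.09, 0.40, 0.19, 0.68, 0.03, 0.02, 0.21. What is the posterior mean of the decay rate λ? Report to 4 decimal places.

With a Gamma(shape α, rate β) prior on the exponential rate λ, the posterior after n observations with total T = Σxᵢ is Gamma(α+n, β+T).
Sum of observations T = 3.62 seconds; n = 7.
Posterior: Gamma(4.9+7, 8.5+3.62) = Gamma(11.9, 12.12).
Posterior mean of λ = α/β = 11.9/12.12 = 0.9818.

0.9818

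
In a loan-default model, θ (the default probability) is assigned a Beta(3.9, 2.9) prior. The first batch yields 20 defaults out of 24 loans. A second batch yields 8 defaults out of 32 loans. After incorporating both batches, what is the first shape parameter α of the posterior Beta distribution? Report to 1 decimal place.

31.9

The Beta prior is conjugate to a Binomial/Bernoulli likelihood; the update adds successes to α and failures to β.
After batch 1: Beta(3.9+20, 2.9+4) = Beta(23.9, 6.9).
After batch 2: Beta(23.9+8, 6.9+24) = Beta(31.9, 30.9).
Posterior α = 31.9.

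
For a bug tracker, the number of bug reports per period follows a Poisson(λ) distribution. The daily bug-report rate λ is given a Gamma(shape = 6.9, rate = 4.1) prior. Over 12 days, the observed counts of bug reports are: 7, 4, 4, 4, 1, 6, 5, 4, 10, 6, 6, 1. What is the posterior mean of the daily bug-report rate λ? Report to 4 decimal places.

4.0311

With a Gamma(shape α, rate β) prior, the Poisson likelihood is conjugate: the posterior is Gamma(α + ΣXᵢ, β + n).
Sum of counts S = 58 over n = 12 days.
Posterior: Gamma(α+S, β+n) = Gamma(6.9+58, 4.1+12) = Gamma(64.9, 16.1).
Posterior mean = α/β = 64.9/16.1 = 4.0311.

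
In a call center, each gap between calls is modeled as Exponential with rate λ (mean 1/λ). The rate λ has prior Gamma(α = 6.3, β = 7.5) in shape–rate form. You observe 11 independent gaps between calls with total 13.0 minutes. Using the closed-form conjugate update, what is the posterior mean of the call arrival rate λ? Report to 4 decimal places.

0.8439

With a Gamma(shape α, rate β) prior on the exponential rate λ, the posterior after n observations with total T = Σxᵢ is Gamma(α+n, β+T).
Posterior: Gamma(6.3+11, 7.5+13.0) = Gamma(17.3, 20.5).
Posterior mean of λ = α/β = 17.3/20.5 = 0.8439.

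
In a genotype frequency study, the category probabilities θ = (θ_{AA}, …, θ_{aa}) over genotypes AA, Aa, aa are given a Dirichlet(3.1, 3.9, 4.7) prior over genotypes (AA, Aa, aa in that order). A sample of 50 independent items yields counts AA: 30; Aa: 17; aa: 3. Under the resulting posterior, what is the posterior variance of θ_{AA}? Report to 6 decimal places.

0.003966

The Dirichlet prior is conjugate to the Multinomial likelihood: each posterior αⱼ = prior αⱼ + observed count nⱼ.
Posterior concentration: (33.1, 20.9, 7.7), total = 61.7.
Var[θ_j] = α_j(Σα−α_j)/((Σα)²(Σα+1)) = 33.1·28.6/(61.7²·62.7) = 0.003966.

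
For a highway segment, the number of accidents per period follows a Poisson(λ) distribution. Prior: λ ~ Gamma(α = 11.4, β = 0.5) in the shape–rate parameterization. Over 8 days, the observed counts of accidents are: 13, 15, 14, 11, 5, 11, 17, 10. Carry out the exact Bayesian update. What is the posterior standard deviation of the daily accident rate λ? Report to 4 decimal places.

With a Gamma(shape α, rate β) prior, the Poisson likelihood is conjugate: the posterior is Gamma(α + ΣXᵢ, β + n).
Sum of counts S = 96 over n = 8 days.
Posterior: Gamma(α+S, β+n) = Gamma(11.4+96, 0.5+8) = Gamma(107.4, 8.5).
SD = √α/β = √107.4/8.5 = 1.2192.

1.2192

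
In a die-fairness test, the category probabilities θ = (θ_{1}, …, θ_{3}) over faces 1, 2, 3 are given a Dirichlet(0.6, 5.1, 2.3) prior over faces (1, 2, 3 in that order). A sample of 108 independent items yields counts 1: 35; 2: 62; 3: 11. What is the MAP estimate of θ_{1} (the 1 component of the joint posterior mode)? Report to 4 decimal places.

0.3062

The Dirichlet prior is conjugate to the Multinomial likelihood: each posterior αⱼ = prior αⱼ + observed count nⱼ.
Posterior concentration: (35.6, 67.1, 13.3), total = 116.0.
Joint mode component: (α_{1}−1)/(Σα−K) = 34.6/113.0 = 0.3062.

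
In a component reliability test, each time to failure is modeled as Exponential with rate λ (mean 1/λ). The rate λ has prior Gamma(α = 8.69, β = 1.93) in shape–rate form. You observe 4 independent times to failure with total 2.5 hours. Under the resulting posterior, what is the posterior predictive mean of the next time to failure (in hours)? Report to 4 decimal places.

With a Gamma(shape α, rate β) prior on the exponential rate λ, the posterior after n observations with total T = Σxᵢ is Gamma(α+n, β+T).
Posterior: Gamma(8.69+4, 1.93+2.5) = Gamma(12.69, 4.43).
The predictive distribution for the next observation is Lomax; its mean is β/(α−1) = 4.43/11.69 = 0.3790.

0.3790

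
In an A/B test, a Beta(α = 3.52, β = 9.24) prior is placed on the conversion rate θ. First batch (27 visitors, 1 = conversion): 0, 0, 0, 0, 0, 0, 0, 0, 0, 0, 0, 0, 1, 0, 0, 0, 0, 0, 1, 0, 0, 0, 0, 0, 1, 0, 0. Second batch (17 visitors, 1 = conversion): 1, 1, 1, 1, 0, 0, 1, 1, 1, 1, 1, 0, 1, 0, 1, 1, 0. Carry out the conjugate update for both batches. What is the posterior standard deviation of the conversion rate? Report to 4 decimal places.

0.0617

The Beta prior is conjugate to a Binomial/Bernoulli likelihood; the update adds successes to α and failures to β.
After batch 1: Beta(3.52+3, 9.24+24) = Beta(6.52, 33.24).
After batch 2: Beta(6.52+12, 33.24+5) = Beta(18.52, 38.24).
Var = αβ/((α+β)²(α+β+1)) = 18.52·38.24/(56.76²·57.76) = 0.00380581; SD = √0.00380581 = 0.0617.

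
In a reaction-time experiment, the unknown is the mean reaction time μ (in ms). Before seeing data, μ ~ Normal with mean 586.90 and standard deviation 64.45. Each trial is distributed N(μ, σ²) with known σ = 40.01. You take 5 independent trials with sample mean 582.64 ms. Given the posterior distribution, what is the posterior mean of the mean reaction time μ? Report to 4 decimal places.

For Normal data with known variance σ², a Normal(μ₀, σ₀²) prior on μ is conjugate. Posterior precision = 1/σ₀² + n/σ²; posterior mean is the precision-weighted average of μ₀ and x̄.
n·x̄ = 5·582.64 = 2913.2.
σ₀² = 64.45² = 4153.8025, σ² = 40.01² = 1600.8001; σ² + n·σ₀² = 1600.8001 + 5·4153.8025 = 22369.8126.
Posterior mean = (μ₀/σ₀² + n·x̄/σ²)/(1/σ₀² + n/σ²) = (σ²·μ₀ + σ₀²·n·x̄)/(σ² + n·σ₀²) = (1600.8001·586.90 + 4153.8025·2913.2)/22369.8126 = 13040367.02169/22369.8126 = 582.9448.

582.9448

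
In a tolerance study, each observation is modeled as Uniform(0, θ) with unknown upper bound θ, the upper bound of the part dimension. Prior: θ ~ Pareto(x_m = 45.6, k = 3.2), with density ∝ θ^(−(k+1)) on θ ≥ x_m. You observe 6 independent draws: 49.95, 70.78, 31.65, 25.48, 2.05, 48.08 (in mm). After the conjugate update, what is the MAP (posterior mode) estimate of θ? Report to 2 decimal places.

70.78

A Pareto(scale x_m, shape k) prior on the upper bound θ of Uniform(0, θ) is conjugate: posterior is Pareto(max(x_m, max xᵢ), k + n).
Sample maximum = 70.78; prior scale x_m = 45.6 → posterior scale = max = 70.78.
Posterior shape = 3.2 + 6 = 9.2.
The Pareto density is decreasing on [x_m, ∞), so the mode is x_m = 70.78.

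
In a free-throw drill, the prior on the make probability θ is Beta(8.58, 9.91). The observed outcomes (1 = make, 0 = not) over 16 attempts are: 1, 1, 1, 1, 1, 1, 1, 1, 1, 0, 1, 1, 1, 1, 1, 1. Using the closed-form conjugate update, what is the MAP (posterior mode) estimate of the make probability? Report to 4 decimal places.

0.6950

The Beta prior is conjugate to a Binomial/Bernoulli likelihood; the update adds successes to α and failures to β.
Posterior: Beta(α+k, β+n−k) = Beta(8.58+15, 9.91+1) = Beta(23.58, 10.91).
Mode of Beta(a,b) for a,b>1 is (a−1)/(a+b−2) = 22.58/32.49 = 0.6950.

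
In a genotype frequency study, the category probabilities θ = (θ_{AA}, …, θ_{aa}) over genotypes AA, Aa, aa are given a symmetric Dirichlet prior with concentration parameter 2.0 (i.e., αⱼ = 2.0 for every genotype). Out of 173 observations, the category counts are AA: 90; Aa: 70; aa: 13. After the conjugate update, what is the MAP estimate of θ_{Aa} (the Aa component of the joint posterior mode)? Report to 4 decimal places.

The Dirichlet prior is conjugate to the Multinomial likelihood: each posterior αⱼ = prior αⱼ + observed count nⱼ.
Posterior concentration: (92.0, 72.0, 15.0), total = 179.0.
Joint mode component: (α_{Aa}−1)/(Σα−K) = 71.0/176.0 = 0.4034.

0.4034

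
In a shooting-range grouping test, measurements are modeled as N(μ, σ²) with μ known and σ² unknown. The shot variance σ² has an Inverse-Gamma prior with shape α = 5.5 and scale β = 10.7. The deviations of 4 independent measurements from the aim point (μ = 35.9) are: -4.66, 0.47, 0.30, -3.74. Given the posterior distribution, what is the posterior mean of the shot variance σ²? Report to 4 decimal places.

4.4165

With known mean μ and an Inverse-Gamma(α, β) prior on σ², the Normal likelihood is conjugate: posterior is Inv-Gamma(α + n/2, β + Σ(xᵢ−μ)²/2).
Σ(xᵢ−μ)² = (-4.66)² + (0.47)² + (0.30)² + (-3.74)² = 36.0141.
Posterior: Inv-Gamma(5.5 + 4/2, 10.7 + 36.0141/2) = Inv-Gamma(7.50, 28.70705).
E[σ²|data] = β/(α−1) = 28.70705/6.50 = 4.4165.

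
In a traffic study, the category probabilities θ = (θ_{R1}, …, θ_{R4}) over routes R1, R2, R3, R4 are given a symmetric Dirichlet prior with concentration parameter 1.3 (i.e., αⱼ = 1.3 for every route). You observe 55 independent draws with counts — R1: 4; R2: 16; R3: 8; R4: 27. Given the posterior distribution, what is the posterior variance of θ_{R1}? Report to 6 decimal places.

The Dirichlet prior is conjugate to the Multinomial likelihood: each posterior αⱼ = prior αⱼ + observed count nⱼ.
Posterior concentration: (5.3, 17.3, 9.3, 28.3), total = 60.2.
Var[θ_j] = α_j(Σα−α_j)/((Σα)²(Σα+1)) = 5.3·54.9/(60.2²·61.2) = 0.001312.

0.001312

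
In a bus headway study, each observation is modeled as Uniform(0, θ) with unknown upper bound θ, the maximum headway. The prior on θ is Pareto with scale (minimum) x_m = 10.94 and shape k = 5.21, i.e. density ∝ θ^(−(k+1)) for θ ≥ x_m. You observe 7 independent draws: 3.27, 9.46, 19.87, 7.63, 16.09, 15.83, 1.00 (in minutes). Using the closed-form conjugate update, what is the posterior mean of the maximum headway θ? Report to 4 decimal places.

21.6425

A Pareto(scale x_m, shape k) prior on the upper bound θ of Uniform(0, θ) is conjugate: posterior is Pareto(max(x_m, max xᵢ), k + n).
Sample maximum = 19.87; prior scale x_m = 10.94 → posterior scale = max = 19.87.
Posterior shape = 5.21 + 7 = 12.21.
E[θ|data] = k·x_m/(k−1) = 12.21·19.87/11.21 = 21.6425.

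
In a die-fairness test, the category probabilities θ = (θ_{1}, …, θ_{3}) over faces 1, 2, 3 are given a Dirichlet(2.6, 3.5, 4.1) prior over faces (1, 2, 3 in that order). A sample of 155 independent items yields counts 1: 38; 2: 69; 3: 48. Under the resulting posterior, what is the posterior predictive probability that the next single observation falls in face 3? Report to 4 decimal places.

0.3154

The Dirichlet prior is conjugate to the Multinomial likelihood: each posterior αⱼ = prior αⱼ + observed count nⱼ.
Posterior concentration: (40.6, 72.5, 52.1), total = 165.2.
P(next = 3 | data) = α_{3}/Σα = 0.3154.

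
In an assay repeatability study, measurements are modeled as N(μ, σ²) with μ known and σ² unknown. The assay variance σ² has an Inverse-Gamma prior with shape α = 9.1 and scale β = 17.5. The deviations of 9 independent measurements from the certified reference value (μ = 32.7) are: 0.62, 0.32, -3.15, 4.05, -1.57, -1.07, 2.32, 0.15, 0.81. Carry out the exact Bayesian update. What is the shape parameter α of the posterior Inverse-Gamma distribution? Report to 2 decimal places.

13.60

With known mean μ and an Inverse-Gamma(α, β) prior on σ², the Normal likelihood is conjugate: posterior is Inv-Gamma(α + n/2, β + Σ(xᵢ−μ)²/2).
Σ(xᵢ−μ)² = (0.62)² + (0.32)² + (-3.15)² + (4.05)² + (-1.57)² + (-1.07)² + (2.32)² + (0.15)² + (0.81)² = 36.4826.
Posterior: Inv-Gamma(9.1 + 9/2, 17.5 + 36.4826/2) = Inv-Gamma(13.60, 35.74130).
Posterior α = 13.60.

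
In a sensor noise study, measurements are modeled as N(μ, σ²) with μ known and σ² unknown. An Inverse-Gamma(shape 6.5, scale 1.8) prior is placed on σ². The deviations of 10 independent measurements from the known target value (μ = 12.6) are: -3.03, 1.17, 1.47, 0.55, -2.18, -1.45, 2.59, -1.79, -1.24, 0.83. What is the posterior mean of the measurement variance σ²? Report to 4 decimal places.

With known mean μ and an Inverse-Gamma(α, β) prior on σ², the Normal likelihood is conjugate: posterior is Inv-Gamma(α + n/2, β + Σ(xᵢ−μ)²/2).
Σ(xᵢ−μ)² = (-3.03)² + (1.17)² + (1.47)² + (0.55)² + (-2.18)² + (-1.45)² + (2.59)² + (-1.79)² + (-1.24)² + (0.83)² = 32.0068.
Posterior: Inv-Gamma(6.5 + 10/2, 1.8 + 32.0068/2) = Inv-Gamma(11.50, 17.80340).
E[σ²|data] = β/(α−1) = 17.80340/10.50 = 1.6956.

1.6956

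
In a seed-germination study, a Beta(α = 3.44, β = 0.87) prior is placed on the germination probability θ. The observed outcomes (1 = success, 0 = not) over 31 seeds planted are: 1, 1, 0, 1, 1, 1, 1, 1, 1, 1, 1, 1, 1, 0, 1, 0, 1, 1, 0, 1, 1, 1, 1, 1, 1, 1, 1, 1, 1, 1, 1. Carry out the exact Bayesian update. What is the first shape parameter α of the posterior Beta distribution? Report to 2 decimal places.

The Beta prior is conjugate to a Binomial/Bernoulli likelihood; the update adds successes to α and failures to β.
Posterior: Beta(α+k, β+n−k) = Beta(3.44+27, 0.87+4) = Beta(30.44, 4.87).
Posterior α = 30.44.

30.44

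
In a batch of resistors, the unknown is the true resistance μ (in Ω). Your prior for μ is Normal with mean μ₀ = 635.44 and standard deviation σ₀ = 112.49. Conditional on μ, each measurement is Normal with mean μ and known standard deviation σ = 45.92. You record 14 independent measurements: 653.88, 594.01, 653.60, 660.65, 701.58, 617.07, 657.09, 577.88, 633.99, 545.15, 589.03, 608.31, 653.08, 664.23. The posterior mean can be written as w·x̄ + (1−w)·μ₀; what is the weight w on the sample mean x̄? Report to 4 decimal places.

For Normal data with known variance σ², a Normal(μ₀, σ₀²) prior on μ is conjugate. Posterior precision = 1/σ₀² + n/σ²; posterior mean is the precision-weighted average of μ₀ and x̄.
σ₀² = 112.49² = 12654.0001, σ² = 45.92² = 2108.6464. Prior precision 1/σ₀² = 1/12654.0001; data precision n/σ² = 14/2108.6464.
w = (n/σ²)/(1/σ₀² + n/σ²) = n·σ₀²/(σ² + n·σ₀²) = 14·12654.0001/(2108.6464 + 14·12654.0001) = 177156.0014/179264.6478 = 0.9882.

0.9882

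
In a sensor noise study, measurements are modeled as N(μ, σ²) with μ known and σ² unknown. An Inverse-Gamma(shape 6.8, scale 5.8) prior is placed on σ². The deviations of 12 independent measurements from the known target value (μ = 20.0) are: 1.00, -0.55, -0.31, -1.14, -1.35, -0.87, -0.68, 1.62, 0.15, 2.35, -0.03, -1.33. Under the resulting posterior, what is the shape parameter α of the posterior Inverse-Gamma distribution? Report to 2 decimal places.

With known mean μ and an Inverse-Gamma(α, β) prior on σ², the Normal likelihood is conjugate: posterior is Inv-Gamma(α + n/2, β + Σ(xᵢ−μ)²/2).
Σ(xᵢ−μ)² = (1.00)² + (-0.55)² + (-0.31)² + (-1.14)² + (-1.35)² + (-0.87)² + (-0.68)² + (1.62)² + (0.15)² + (2.35)² + (-0.03)² + (-1.33)² = 15.6792.
Posterior: Inv-Gamma(6.8 + 12/2, 5.8 + 15.6792/2) = Inv-Gamma(12.80, 13.63960).
Posterior α = 12.80.

12.80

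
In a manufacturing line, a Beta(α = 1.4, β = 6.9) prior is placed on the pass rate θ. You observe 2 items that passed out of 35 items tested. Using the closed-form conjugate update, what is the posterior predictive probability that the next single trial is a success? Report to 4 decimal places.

The Beta prior is conjugate to a Binomial/Bernoulli likelihood; the update adds successes to α and failures to β.
Posterior: Beta(α+k, β+n−k) = Beta(1.4+2, 6.9+33) = Beta(3.4, 39.9).
For a single future Bernoulli trial, P(success | data) = α/(α+β) = 0.0785.

0.0785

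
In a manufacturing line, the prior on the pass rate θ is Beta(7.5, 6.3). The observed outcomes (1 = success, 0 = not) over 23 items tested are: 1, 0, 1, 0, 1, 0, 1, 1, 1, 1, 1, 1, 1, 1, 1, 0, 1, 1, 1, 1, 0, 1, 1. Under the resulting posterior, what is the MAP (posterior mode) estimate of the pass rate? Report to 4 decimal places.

0.7040

The Beta prior is conjugate to a Binomial/Bernoulli likelihood; the update adds successes to α and failures to β.
Posterior: Beta(α+k, β+n−k) = Beta(7.5+18, 6.3+5) = Beta(25.5, 11.3).
Mode of Beta(a,b) for a,b>1 is (a−1)/(a+b−2) = 24.5/34.8 = 0.7040.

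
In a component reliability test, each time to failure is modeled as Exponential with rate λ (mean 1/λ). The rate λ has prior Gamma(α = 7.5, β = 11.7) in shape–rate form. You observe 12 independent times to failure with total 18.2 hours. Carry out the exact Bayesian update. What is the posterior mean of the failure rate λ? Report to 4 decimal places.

0.6522

With a Gamma(shape α, rate β) prior on the exponential rate λ, the posterior after n observations with total T = Σxᵢ is Gamma(α+n, β+T).
Posterior: Gamma(7.5+12, 11.7+18.2) = Gamma(19.5, 29.9).
Posterior mean of λ = α/β = 19.5/29.9 = 0.6522.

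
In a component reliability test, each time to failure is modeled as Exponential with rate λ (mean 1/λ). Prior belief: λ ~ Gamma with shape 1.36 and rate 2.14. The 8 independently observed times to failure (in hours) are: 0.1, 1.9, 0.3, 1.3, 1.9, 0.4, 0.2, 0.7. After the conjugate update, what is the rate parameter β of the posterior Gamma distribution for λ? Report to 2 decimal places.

With a Gamma(shape α, rate β) prior on the exponential rate λ, the posterior after n observations with total T = Σxᵢ is Gamma(α+n, β+T).
Sum of observations T = 6.8 hours; n = 8.
Posterior: Gamma(1.36+8, 2.14+6.8) = Gamma(9.36, 8.94).
Posterior β = 8.94.

8.94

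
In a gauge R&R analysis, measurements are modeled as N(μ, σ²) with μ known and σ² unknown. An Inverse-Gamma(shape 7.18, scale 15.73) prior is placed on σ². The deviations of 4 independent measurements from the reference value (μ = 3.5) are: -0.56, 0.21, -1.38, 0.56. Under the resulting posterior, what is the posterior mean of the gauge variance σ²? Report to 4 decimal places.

2.0804

With known mean μ and an Inverse-Gamma(α, β) prior on σ², the Normal likelihood is conjugate: posterior is Inv-Gamma(α + n/2, β + Σ(xᵢ−μ)²/2).
Σ(xᵢ−μ)² = (-0.56)² + (0.21)² + (-1.38)² + (0.56)² = 2.5757.
Posterior: Inv-Gamma(7.18 + 4/2, 15.73 + 2.5757/2) = Inv-Gamma(9.18, 17.01785).
E[σ²|data] = β/(α−1) = 17.01785/8.18 = 2.0804.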